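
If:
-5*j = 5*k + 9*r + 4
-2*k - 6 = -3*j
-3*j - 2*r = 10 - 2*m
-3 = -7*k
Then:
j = 16/7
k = 3/7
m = 136/21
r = -41/21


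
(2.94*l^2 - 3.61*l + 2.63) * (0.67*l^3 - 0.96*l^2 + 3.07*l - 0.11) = 1.9698*l^5 - 5.2411*l^4 + 14.2535*l^3 - 13.9309*l^2 + 8.4712*l - 0.2893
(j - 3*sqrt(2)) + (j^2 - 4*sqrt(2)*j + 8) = j^2 - 4*sqrt(2)*j + j - 3*sqrt(2) + 8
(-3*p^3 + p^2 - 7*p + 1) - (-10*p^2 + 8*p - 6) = -3*p^3 + 11*p^2 - 15*p + 7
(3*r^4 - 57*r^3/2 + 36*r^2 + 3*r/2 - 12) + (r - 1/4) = 3*r^4 - 57*r^3/2 + 36*r^2 + 5*r/2 - 49/4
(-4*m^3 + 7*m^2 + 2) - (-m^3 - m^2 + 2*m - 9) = -3*m^3 + 8*m^2 - 2*m + 11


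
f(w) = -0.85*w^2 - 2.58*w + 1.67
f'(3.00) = -7.68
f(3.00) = -13.72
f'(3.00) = -7.68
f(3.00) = -13.72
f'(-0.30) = -2.07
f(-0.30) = 2.37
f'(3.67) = -8.82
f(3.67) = -19.25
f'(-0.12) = -2.38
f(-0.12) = 1.97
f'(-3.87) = 4.00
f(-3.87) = -1.08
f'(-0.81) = -1.20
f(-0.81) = 3.20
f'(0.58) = -3.57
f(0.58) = -0.11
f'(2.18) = -6.29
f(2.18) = -7.99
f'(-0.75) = -1.30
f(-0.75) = 3.13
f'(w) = -1.7*w - 2.58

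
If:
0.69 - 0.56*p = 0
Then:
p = 1.23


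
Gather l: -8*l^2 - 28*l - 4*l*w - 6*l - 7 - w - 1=-8*l^2 + l*(-4*w - 34) - w - 8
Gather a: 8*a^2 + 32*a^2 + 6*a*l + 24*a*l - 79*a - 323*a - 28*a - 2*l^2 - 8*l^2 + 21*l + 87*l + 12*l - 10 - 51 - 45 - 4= 40*a^2 + a*(30*l - 430) - 10*l^2 + 120*l - 110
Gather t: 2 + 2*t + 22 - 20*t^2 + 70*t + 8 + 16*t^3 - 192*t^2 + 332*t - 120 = 16*t^3 - 212*t^2 + 404*t - 88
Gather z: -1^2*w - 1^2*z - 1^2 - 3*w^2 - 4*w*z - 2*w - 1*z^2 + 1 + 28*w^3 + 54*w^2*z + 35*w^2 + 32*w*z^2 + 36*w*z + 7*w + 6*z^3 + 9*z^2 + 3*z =28*w^3 + 32*w^2 + 4*w + 6*z^3 + z^2*(32*w + 8) + z*(54*w^2 + 32*w + 2)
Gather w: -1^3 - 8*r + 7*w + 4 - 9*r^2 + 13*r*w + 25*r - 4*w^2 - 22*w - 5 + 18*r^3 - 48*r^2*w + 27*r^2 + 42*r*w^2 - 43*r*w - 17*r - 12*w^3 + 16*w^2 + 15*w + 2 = 18*r^3 + 18*r^2 - 12*w^3 + w^2*(42*r + 12) + w*(-48*r^2 - 30*r)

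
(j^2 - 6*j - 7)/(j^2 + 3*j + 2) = (j - 7)/(j + 2)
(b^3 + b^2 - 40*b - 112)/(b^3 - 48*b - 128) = (b - 7)/(b - 8)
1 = 1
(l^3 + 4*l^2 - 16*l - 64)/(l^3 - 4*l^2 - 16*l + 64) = (l + 4)/(l - 4)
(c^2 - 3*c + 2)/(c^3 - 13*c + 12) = (c - 2)/(c^2 + c - 12)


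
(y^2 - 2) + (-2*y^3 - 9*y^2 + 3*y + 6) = -2*y^3 - 8*y^2 + 3*y + 4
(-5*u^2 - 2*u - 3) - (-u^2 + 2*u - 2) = -4*u^2 - 4*u - 1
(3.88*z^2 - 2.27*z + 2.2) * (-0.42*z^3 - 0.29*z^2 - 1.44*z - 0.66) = -1.6296*z^5 - 0.1718*z^4 - 5.8529*z^3 + 0.0699999999999998*z^2 - 1.6698*z - 1.452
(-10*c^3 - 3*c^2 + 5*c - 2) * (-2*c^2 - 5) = 20*c^5 + 6*c^4 + 40*c^3 + 19*c^2 - 25*c + 10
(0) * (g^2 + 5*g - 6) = 0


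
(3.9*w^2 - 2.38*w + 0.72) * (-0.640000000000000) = -2.496*w^2 + 1.5232*w - 0.4608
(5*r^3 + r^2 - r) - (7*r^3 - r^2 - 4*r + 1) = -2*r^3 + 2*r^2 + 3*r - 1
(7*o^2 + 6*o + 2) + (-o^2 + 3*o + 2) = 6*o^2 + 9*o + 4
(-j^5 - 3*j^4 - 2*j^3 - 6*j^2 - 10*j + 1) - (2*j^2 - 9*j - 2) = -j^5 - 3*j^4 - 2*j^3 - 8*j^2 - j + 3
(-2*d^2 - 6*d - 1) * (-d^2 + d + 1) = 2*d^4 + 4*d^3 - 7*d^2 - 7*d - 1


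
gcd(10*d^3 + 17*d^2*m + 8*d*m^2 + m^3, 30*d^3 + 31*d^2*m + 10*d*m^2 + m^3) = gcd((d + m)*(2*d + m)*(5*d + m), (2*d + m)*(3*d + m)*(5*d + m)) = 10*d^2 + 7*d*m + m^2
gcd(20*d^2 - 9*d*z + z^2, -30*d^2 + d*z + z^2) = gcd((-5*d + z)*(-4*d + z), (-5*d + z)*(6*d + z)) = -5*d + z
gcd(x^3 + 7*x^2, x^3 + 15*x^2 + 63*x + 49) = x + 7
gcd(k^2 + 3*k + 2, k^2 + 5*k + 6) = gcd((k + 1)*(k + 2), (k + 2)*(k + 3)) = k + 2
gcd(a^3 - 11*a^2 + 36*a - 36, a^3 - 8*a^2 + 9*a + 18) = a^2 - 9*a + 18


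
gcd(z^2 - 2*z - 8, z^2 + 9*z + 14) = z + 2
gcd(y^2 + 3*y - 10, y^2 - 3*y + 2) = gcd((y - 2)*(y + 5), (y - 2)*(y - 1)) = y - 2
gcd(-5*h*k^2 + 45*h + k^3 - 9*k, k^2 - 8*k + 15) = k - 3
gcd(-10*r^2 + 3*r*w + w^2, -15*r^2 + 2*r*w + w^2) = 5*r + w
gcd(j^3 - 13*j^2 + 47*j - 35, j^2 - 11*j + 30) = j - 5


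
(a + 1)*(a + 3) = a^2 + 4*a + 3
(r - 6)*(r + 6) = r^2 - 36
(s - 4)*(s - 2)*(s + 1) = s^3 - 5*s^2 + 2*s + 8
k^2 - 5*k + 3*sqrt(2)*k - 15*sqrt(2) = (k - 5)*(k + 3*sqrt(2))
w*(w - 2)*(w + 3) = w^3 + w^2 - 6*w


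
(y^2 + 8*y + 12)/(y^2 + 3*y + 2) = (y + 6)/(y + 1)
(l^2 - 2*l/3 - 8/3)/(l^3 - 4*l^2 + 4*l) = (l + 4/3)/(l*(l - 2))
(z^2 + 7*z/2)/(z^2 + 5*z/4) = 2*(2*z + 7)/(4*z + 5)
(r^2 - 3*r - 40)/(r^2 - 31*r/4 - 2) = 4*(r + 5)/(4*r + 1)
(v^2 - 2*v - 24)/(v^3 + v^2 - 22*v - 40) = (v - 6)/(v^2 - 3*v - 10)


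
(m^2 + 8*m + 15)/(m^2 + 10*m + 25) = (m + 3)/(m + 5)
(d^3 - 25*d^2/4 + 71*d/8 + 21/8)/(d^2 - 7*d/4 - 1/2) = (2*d^2 - 13*d + 21)/(2*(d - 2))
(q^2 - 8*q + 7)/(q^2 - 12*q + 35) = (q - 1)/(q - 5)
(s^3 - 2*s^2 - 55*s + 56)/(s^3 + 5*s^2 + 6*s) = (s^3 - 2*s^2 - 55*s + 56)/(s*(s^2 + 5*s + 6))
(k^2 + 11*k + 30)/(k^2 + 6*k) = (k + 5)/k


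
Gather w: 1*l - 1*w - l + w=0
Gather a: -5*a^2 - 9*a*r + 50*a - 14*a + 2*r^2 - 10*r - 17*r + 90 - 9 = -5*a^2 + a*(36 - 9*r) + 2*r^2 - 27*r + 81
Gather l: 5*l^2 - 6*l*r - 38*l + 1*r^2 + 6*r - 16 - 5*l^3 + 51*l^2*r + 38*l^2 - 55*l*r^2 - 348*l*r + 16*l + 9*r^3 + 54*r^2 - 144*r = -5*l^3 + l^2*(51*r + 43) + l*(-55*r^2 - 354*r - 22) + 9*r^3 + 55*r^2 - 138*r - 16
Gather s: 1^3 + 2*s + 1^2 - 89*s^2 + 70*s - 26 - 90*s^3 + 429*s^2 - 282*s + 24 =-90*s^3 + 340*s^2 - 210*s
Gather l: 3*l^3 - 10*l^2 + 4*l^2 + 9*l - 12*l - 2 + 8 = 3*l^3 - 6*l^2 - 3*l + 6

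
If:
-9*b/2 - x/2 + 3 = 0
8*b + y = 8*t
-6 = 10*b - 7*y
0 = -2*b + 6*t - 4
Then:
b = 47/71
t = 63/71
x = 3/71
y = 128/71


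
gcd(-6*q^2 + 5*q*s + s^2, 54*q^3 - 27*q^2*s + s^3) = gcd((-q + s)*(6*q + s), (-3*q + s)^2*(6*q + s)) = 6*q + s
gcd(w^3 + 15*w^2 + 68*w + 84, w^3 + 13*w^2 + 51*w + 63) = w + 7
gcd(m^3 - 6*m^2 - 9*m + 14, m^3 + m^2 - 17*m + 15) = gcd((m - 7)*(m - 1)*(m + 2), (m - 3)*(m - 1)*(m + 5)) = m - 1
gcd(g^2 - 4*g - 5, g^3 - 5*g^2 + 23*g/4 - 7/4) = 1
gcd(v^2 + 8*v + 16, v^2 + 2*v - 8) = v + 4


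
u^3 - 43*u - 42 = (u - 7)*(u + 1)*(u + 6)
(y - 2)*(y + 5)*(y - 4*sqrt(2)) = y^3 - 4*sqrt(2)*y^2 + 3*y^2 - 12*sqrt(2)*y - 10*y + 40*sqrt(2)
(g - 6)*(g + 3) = g^2 - 3*g - 18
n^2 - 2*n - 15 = (n - 5)*(n + 3)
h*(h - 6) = h^2 - 6*h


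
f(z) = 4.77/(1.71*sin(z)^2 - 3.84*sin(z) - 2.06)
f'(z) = 4.77*(-3.42*sin(z)*cos(z) + 3.84*cos(z))/(1.71*sin(z)^2 - 3.84*sin(z) - 2.06)^2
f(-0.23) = -4.35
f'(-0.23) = 17.87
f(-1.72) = 1.40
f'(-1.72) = -0.44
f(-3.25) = -1.94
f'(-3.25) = -2.73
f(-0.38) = -11.91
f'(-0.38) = 141.15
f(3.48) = -7.99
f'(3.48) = -62.87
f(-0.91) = 2.34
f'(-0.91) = 4.61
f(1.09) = -1.16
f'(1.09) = 0.10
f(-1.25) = 1.53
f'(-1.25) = 1.09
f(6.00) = -5.59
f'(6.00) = 30.15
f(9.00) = -1.42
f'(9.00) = -0.94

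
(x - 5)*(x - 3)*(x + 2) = x^3 - 6*x^2 - x + 30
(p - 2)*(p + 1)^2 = p^3 - 3*p - 2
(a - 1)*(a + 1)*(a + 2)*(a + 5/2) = a^4 + 9*a^3/2 + 4*a^2 - 9*a/2 - 5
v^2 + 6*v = v*(v + 6)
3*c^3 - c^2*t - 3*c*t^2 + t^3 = (-3*c + t)*(-c + t)*(c + t)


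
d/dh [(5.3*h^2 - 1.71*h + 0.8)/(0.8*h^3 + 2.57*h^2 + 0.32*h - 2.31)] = (-4.24*h^4 + 2.736*h^3 + 4.1707*h^2 - 28.598*h + 3.6941)/(0.64*h^6 + 4.112*h^5 + 7.1169*h^4 - 2.0512*h^3 - 11.771*h^2 - 1.4784*h + 5.3361)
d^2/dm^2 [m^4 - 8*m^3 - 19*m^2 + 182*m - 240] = 12*m^2 - 48*m - 38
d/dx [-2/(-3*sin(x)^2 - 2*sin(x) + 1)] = -4*(3*sin(x) + 1)*cos(x)/(3*sin(x)^2 + 2*sin(x) - 1)^2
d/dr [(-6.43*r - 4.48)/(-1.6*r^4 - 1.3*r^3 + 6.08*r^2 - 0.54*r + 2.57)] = (-30.864*r^4 - 45.39*r^3 + 21.6224*r^2 + 54.4768*r - 18.9443)/(2.56*r^8 + 4.16*r^7 - 17.766*r^6 - 14.08*r^5 + 30.1464*r^4 - 13.2484*r^3 + 31.5428*r^2 - 2.7756*r + 6.6049)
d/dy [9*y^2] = 18*y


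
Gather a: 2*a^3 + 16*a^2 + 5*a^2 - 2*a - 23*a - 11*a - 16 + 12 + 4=2*a^3 + 21*a^2 - 36*a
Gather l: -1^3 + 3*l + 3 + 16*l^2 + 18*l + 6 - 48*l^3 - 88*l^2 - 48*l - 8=-48*l^3 - 72*l^2 - 27*l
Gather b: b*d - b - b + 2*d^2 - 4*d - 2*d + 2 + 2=b*(d - 2) + 2*d^2 - 6*d + 4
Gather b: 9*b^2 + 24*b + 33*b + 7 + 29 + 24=9*b^2 + 57*b + 60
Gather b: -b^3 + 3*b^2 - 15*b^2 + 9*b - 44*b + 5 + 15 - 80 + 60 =-b^3 - 12*b^2 - 35*b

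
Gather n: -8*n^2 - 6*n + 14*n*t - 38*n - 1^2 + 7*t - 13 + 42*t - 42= -8*n^2 + n*(14*t - 44) + 49*t - 56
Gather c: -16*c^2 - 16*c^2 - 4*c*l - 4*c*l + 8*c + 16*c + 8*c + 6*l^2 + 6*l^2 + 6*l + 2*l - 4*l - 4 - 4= -32*c^2 + c*(32 - 8*l) + 12*l^2 + 4*l - 8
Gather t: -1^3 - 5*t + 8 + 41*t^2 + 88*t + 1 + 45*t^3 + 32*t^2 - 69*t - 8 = 45*t^3 + 73*t^2 + 14*t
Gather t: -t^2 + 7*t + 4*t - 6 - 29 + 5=-t^2 + 11*t - 30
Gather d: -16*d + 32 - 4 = 28 - 16*d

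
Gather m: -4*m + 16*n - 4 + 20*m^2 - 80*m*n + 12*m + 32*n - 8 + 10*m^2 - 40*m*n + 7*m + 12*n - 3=30*m^2 + m*(15 - 120*n) + 60*n - 15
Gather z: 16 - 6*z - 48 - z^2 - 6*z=-z^2 - 12*z - 32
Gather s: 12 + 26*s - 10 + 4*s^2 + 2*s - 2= 4*s^2 + 28*s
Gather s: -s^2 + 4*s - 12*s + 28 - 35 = -s^2 - 8*s - 7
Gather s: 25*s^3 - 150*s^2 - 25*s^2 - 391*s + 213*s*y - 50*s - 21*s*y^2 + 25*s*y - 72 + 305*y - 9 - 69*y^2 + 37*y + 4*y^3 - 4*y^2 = 25*s^3 - 175*s^2 + s*(-21*y^2 + 238*y - 441) + 4*y^3 - 73*y^2 + 342*y - 81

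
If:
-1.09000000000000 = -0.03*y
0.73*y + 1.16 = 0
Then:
No Solution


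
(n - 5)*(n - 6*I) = n^2 - 5*n - 6*I*n + 30*I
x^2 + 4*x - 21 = (x - 3)*(x + 7)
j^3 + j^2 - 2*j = j*(j - 1)*(j + 2)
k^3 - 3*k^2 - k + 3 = (k - 3)*(k - 1)*(k + 1)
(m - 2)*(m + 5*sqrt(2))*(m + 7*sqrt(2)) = m^3 - 2*m^2 + 12*sqrt(2)*m^2 - 24*sqrt(2)*m + 70*m - 140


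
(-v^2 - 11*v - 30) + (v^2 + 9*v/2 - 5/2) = -13*v/2 - 65/2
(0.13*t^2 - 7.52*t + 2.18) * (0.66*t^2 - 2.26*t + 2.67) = 0.0858*t^4 - 5.257*t^3 + 18.7811*t^2 - 25.0052*t + 5.8206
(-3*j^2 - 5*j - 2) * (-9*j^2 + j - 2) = 27*j^4 + 42*j^3 + 19*j^2 + 8*j + 4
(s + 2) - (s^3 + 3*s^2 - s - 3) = -s^3 - 3*s^2 + 2*s + 5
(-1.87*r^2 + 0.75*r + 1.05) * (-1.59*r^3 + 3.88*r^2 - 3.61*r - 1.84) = 2.9733*r^5 - 8.4481*r^4 + 7.9912*r^3 + 4.8073*r^2 - 5.1705*r - 1.932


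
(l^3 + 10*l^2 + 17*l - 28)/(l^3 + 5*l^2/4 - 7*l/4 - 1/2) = 4*(l^2 + 11*l + 28)/(4*l^2 + 9*l + 2)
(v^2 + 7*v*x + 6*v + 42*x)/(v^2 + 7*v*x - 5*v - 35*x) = (v + 6)/(v - 5)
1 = 1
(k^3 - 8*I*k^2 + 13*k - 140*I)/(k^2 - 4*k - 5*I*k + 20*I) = (k^2 - 3*I*k + 28)/(k - 4)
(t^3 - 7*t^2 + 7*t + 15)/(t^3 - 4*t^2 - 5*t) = (t - 3)/t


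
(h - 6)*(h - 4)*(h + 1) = h^3 - 9*h^2 + 14*h + 24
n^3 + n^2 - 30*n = n*(n - 5)*(n + 6)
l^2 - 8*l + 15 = (l - 5)*(l - 3)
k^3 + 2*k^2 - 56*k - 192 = (k - 8)*(k + 4)*(k + 6)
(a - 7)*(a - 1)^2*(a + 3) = a^4 - 6*a^3 - 12*a^2 + 38*a - 21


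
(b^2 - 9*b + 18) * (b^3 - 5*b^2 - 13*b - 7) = b^5 - 14*b^4 + 50*b^3 + 20*b^2 - 171*b - 126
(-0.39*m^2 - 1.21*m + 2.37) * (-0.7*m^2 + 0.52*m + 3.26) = 0.273*m^4 + 0.6442*m^3 - 3.5596*m^2 - 2.7122*m + 7.7262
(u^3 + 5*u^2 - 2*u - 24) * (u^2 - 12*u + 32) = u^5 - 7*u^4 - 30*u^3 + 160*u^2 + 224*u - 768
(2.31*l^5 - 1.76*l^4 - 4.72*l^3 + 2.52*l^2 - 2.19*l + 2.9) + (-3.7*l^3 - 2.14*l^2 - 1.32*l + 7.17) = 2.31*l^5 - 1.76*l^4 - 8.42*l^3 + 0.38*l^2 - 3.51*l + 10.07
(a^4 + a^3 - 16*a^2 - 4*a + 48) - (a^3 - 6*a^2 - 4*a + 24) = a^4 - 10*a^2 + 24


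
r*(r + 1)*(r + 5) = r^3 + 6*r^2 + 5*r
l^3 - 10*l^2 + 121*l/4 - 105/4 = (l - 5)*(l - 7/2)*(l - 3/2)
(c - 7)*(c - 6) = c^2 - 13*c + 42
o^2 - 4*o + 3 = (o - 3)*(o - 1)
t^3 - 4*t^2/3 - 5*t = t*(t - 3)*(t + 5/3)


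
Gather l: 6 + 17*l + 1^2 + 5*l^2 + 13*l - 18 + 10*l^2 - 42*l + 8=15*l^2 - 12*l - 3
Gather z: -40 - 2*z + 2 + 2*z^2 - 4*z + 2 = 2*z^2 - 6*z - 36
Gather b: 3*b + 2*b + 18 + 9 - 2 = 5*b + 25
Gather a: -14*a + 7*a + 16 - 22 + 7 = 1 - 7*a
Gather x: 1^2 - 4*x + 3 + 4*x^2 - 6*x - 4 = 4*x^2 - 10*x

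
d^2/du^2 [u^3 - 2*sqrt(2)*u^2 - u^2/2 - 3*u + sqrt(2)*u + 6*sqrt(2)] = 6*u - 4*sqrt(2) - 1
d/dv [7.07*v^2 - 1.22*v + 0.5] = 14.14*v - 1.22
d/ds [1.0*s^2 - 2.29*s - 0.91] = 2.0*s - 2.29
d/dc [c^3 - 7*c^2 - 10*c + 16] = 3*c^2 - 14*c - 10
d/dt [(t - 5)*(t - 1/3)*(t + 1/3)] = 3*t^2 - 10*t - 1/9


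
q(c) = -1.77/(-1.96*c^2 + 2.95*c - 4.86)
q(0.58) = 0.46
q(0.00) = 0.36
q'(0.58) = 0.08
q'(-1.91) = 0.06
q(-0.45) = 0.27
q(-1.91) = 0.10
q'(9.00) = -0.00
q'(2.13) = -0.17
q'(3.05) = -0.08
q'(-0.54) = 0.18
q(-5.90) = 0.02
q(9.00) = 0.01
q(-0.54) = 0.25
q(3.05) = 0.13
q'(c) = -1.77*(3.92*c - 2.95)/(-1.96*c^2 + 2.95*c - 4.86)^2 = (5.2215 - 6.9384*c)/(1.96*c^2 - 2.95*c + 4.86)^2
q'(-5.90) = 0.01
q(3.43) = 0.10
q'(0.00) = 0.22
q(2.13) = 0.24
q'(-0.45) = 0.19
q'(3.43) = -0.06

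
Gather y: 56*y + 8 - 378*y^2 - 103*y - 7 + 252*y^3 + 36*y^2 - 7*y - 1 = 252*y^3 - 342*y^2 - 54*y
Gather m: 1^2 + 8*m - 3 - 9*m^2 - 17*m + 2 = -9*m^2 - 9*m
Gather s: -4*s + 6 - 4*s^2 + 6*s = -4*s^2 + 2*s + 6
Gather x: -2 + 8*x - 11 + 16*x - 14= 24*x - 27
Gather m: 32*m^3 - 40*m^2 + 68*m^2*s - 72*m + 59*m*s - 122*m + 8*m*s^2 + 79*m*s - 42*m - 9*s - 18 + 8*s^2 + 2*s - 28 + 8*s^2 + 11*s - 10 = 32*m^3 + m^2*(68*s - 40) + m*(8*s^2 + 138*s - 236) + 16*s^2 + 4*s - 56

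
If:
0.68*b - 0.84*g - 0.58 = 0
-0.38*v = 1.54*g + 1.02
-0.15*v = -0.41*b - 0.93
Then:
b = -1.01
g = -1.51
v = 3.43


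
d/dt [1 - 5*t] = -5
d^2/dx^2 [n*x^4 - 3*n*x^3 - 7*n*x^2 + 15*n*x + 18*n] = 2*n*(6*x^2 - 9*x - 7)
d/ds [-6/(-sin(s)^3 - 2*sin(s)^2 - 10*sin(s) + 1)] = 6*(-4*sin(s) + 3*cos(s)^2 - 13)*cos(s)/(sin(s)^3 + 2*sin(s)^2 + 10*sin(s) - 1)^2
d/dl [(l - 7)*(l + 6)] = 2*l - 1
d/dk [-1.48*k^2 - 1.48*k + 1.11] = -2.96*k - 1.48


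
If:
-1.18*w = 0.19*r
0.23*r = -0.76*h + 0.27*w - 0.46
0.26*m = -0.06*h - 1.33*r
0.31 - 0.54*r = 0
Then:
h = -0.81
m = -2.75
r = 0.57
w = -0.09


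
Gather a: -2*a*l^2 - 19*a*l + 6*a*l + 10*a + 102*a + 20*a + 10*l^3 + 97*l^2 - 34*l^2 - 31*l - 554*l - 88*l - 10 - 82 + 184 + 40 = a*(-2*l^2 - 13*l + 132) + 10*l^3 + 63*l^2 - 673*l + 132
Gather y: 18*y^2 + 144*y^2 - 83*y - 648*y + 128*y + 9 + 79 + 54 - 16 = 162*y^2 - 603*y + 126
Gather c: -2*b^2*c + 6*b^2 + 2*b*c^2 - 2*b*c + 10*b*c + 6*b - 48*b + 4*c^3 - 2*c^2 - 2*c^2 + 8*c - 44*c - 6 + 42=6*b^2 - 42*b + 4*c^3 + c^2*(2*b - 4) + c*(-2*b^2 + 8*b - 36) + 36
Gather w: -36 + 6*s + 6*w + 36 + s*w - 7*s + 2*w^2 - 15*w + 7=-s + 2*w^2 + w*(s - 9) + 7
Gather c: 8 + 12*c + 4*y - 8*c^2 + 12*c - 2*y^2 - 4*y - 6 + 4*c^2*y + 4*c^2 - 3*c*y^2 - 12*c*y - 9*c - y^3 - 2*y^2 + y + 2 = c^2*(4*y - 4) + c*(-3*y^2 - 12*y + 15) - y^3 - 4*y^2 + y + 4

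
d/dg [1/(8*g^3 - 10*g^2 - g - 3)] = (-24*g^2 + 20*g + 1)/(-8*g^3 + 10*g^2 + g + 3)^2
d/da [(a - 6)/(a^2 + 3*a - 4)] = (-a^2 + 12*a + 14)/(a^4 + 6*a^3 + a^2 - 24*a + 16)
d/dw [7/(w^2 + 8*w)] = 14*(-w - 4)/(w^2*(w + 8)^2)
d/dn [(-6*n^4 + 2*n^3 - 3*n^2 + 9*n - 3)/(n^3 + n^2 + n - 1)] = (-6*n^6 - 12*n^5 - 13*n^4 + 10*n^3 - 9*n^2 + 12*n - 6)/(n^6 + 2*n^5 + 3*n^4 - n^2 - 2*n + 1)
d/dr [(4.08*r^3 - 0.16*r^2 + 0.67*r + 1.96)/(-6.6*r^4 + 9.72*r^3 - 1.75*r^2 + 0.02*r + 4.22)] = (26.928*r^6 - 2.11200000000002*r^5 + 7.6812*r^4 + 38.8824*r^3 - 4.33150000000001*r^2 + 5.5096*r + 2.7882)/(43.56*r^8 - 128.304*r^7 + 117.5784*r^6 - 34.284*r^5 - 52.2527*r^4 + 81.9668*r^3 - 14.7696*r^2 + 0.1688*r + 17.8084)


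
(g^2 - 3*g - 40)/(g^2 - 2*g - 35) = (g - 8)/(g - 7)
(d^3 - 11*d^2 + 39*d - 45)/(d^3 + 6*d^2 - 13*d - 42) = (d^2 - 8*d + 15)/(d^2 + 9*d + 14)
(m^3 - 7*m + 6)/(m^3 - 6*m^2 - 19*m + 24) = (m - 2)/(m - 8)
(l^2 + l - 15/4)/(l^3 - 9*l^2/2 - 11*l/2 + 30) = (l - 3/2)/(l^2 - 7*l + 12)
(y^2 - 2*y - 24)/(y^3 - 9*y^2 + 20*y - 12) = (y + 4)/(y^2 - 3*y + 2)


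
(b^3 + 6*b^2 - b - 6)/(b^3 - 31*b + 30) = (b + 1)/(b - 5)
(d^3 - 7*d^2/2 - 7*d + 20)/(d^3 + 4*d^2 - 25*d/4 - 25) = 2*(d^2 - 6*d + 8)/(2*d^2 + 3*d - 20)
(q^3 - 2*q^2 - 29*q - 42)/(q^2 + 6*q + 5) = (q^3 - 2*q^2 - 29*q - 42)/(q^2 + 6*q + 5)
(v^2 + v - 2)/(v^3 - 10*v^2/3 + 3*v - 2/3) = 3*(v + 2)/(3*v^2 - 7*v + 2)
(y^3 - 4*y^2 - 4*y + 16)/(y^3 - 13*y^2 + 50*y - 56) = (y + 2)/(y - 7)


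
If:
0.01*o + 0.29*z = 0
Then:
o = -29.0*z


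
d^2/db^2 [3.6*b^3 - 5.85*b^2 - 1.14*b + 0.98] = 21.6*b - 11.7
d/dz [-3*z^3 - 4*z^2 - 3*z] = -9*z^2 - 8*z - 3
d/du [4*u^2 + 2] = 8*u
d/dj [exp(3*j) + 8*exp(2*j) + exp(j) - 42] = (3*exp(2*j) + 16*exp(j) + 1)*exp(j)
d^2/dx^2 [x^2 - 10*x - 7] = 2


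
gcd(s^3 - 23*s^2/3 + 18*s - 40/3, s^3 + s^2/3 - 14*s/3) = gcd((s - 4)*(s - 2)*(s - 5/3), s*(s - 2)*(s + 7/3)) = s - 2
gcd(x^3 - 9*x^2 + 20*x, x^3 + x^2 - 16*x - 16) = x - 4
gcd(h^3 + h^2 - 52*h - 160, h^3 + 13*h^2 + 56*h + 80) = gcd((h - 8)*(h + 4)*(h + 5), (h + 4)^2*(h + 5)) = h^2 + 9*h + 20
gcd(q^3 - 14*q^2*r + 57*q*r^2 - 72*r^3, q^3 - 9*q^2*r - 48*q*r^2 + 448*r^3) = q - 8*r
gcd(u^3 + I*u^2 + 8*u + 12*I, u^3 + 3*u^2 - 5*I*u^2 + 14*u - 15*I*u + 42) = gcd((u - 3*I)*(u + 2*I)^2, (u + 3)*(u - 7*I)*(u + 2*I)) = u + 2*I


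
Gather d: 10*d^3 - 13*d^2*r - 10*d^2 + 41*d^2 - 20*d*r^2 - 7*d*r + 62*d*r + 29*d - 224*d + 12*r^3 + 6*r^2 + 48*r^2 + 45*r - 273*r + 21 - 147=10*d^3 + d^2*(31 - 13*r) + d*(-20*r^2 + 55*r - 195) + 12*r^3 + 54*r^2 - 228*r - 126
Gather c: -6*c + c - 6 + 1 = -5*c - 5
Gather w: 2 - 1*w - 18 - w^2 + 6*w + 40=-w^2 + 5*w + 24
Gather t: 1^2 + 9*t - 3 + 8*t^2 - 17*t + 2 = 8*t^2 - 8*t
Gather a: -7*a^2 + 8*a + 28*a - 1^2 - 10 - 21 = -7*a^2 + 36*a - 32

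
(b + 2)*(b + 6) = b^2 + 8*b + 12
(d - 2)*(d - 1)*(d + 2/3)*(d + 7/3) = d^4 - 49*d^2/9 + 4*d/3 + 28/9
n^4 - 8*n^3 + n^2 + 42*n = n*(n - 7)*(n - 3)*(n + 2)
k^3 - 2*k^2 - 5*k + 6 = (k - 3)*(k - 1)*(k + 2)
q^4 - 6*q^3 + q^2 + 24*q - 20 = (q - 5)*(q - 2)*(q - 1)*(q + 2)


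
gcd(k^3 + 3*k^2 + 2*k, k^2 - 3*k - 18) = 1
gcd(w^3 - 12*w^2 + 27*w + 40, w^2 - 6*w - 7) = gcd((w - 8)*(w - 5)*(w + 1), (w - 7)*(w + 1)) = w + 1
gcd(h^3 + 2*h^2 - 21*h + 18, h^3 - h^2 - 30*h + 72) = h^2 + 3*h - 18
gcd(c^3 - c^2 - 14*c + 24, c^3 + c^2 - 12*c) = c^2 + c - 12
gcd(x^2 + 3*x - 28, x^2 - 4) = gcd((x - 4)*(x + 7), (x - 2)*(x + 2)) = 1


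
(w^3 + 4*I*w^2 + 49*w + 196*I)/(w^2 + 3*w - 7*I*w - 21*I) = (w^2 + 11*I*w - 28)/(w + 3)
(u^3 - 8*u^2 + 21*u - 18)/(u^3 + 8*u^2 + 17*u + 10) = (u^3 - 8*u^2 + 21*u - 18)/(u^3 + 8*u^2 + 17*u + 10)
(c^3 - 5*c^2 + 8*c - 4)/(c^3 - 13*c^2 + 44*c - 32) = (c^2 - 4*c + 4)/(c^2 - 12*c + 32)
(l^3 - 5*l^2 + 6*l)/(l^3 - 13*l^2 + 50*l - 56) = l*(l - 3)/(l^2 - 11*l + 28)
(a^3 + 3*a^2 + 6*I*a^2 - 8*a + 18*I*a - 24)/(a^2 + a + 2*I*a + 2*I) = (a^2 + a*(3 + 4*I) + 12*I)/(a + 1)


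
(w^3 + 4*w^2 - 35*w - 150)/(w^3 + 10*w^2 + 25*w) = (w - 6)/w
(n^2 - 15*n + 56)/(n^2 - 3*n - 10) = (-n^2 + 15*n - 56)/(-n^2 + 3*n + 10)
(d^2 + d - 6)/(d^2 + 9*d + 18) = (d - 2)/(d + 6)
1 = 1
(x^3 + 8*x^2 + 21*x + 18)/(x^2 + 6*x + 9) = x + 2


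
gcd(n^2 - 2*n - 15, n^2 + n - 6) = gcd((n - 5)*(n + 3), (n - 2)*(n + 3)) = n + 3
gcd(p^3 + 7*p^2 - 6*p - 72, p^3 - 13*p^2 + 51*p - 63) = p - 3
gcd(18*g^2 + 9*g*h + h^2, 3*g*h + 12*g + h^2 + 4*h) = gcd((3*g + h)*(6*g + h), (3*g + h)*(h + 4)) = 3*g + h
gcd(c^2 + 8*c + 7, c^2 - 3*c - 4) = c + 1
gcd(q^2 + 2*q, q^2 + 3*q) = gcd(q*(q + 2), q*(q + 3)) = q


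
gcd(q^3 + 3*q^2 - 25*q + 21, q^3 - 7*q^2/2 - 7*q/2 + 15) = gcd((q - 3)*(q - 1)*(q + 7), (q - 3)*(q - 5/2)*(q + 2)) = q - 3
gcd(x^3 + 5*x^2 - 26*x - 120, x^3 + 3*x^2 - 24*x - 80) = x^2 - x - 20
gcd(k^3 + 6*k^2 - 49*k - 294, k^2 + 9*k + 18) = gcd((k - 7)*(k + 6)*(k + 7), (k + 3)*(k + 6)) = k + 6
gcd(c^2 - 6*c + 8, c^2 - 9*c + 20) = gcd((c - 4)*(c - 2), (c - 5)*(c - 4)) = c - 4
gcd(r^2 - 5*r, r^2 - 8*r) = r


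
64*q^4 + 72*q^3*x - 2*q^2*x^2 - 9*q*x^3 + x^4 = (-8*q + x)*(-4*q + x)*(q + x)*(2*q + x)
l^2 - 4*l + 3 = (l - 3)*(l - 1)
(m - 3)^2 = m^2 - 6*m + 9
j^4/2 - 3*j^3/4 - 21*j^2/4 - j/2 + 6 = (j/2 + 1)*(j - 4)*(j - 1)*(j + 3/2)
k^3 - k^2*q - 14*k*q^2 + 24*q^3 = (k - 3*q)*(k - 2*q)*(k + 4*q)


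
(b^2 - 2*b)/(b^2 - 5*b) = (b - 2)/(b - 5)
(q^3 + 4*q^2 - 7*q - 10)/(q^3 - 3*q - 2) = (q + 5)/(q + 1)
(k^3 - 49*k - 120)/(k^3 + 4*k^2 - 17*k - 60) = (k - 8)/(k - 4)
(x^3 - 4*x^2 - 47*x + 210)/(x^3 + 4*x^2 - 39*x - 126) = (x - 5)/(x + 3)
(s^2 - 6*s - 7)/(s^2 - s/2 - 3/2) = 2*(s - 7)/(2*s - 3)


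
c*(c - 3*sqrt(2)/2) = c^2 - 3*sqrt(2)*c/2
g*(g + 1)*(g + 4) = g^3 + 5*g^2 + 4*g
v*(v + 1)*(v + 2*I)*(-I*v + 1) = -I*v^4 + 3*v^3 - I*v^3 + 3*v^2 + 2*I*v^2 + 2*I*v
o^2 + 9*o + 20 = (o + 4)*(o + 5)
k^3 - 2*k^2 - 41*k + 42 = (k - 7)*(k - 1)*(k + 6)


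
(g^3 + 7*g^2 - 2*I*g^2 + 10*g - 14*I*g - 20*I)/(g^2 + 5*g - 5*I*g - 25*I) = (g^2 + 2*g*(1 - I) - 4*I)/(g - 5*I)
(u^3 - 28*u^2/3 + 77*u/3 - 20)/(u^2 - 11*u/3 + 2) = (3*u^2 - 19*u + 20)/(3*u - 2)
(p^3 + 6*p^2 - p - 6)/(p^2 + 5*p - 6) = p + 1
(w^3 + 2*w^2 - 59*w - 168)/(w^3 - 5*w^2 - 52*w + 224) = (w + 3)/(w - 4)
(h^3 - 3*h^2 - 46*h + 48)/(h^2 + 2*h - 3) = (h^2 - 2*h - 48)/(h + 3)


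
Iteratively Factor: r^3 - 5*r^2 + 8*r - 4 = (r - 1)*(r^2 - 4*r + 4) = (r - 2)*(r - 1)*(r - 2)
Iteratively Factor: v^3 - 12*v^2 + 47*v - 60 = (v - 4)*(v^2 - 8*v + 15) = (v - 5)*(v - 4)*(v - 3)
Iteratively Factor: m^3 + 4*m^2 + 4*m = (m + 2)*(m^2 + 2*m) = (m + 2)^2*(m)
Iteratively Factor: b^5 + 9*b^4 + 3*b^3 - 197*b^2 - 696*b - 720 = (b + 3)*(b^4 + 6*b^3 - 15*b^2 - 152*b - 240) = (b + 3)*(b + 4)*(b^3 + 2*b^2 - 23*b - 60) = (b - 5)*(b + 3)*(b + 4)*(b^2 + 7*b + 12) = (b - 5)*(b + 3)^2*(b + 4)*(b + 4)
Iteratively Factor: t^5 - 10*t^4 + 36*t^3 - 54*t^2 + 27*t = (t - 3)*(t^4 - 7*t^3 + 15*t^2 - 9*t) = (t - 3)^2*(t^3 - 4*t^2 + 3*t) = (t - 3)^3*(t^2 - t) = t*(t - 3)^3*(t - 1)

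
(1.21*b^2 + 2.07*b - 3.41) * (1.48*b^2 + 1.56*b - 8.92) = 1.7908*b^4 + 4.9512*b^3 - 12.6108*b^2 - 23.784*b + 30.4172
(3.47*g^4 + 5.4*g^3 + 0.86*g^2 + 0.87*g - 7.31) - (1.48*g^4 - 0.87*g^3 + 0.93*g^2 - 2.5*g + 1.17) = 1.99*g^4 + 6.27*g^3 - 0.0700000000000001*g^2 + 3.37*g - 8.48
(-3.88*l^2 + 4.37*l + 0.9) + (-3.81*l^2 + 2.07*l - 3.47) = -7.69*l^2 + 6.44*l - 2.57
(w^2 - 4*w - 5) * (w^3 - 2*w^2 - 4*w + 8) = w^5 - 6*w^4 - w^3 + 34*w^2 - 12*w - 40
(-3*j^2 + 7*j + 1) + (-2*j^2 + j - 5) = -5*j^2 + 8*j - 4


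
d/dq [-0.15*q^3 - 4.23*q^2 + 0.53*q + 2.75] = -0.45*q^2 - 8.46*q + 0.53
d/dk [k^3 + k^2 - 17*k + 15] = 3*k^2 + 2*k - 17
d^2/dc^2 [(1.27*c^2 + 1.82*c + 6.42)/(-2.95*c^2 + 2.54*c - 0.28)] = (-50.70932*c^3 - 328.92618*c^2 + 297.65028*c - 75.020608)/(25.672375*c^6 - 66.31305*c^5 + 64.40676*c^4 - 28.975304*c^3 + 6.113184*c^2 - 0.597408*c + 0.021952)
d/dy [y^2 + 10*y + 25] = 2*y + 10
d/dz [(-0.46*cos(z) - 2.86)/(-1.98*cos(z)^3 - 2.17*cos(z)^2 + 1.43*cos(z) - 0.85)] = (1.8216*cos(z)^3 + 17.9866*cos(z)^2 + 12.4124*cos(z) - 4.4808)*sin(z)/(3.9204*cos(z)^6 + 8.5932*cos(z)^5 - 0.9539*cos(z)^4 - 2.8402*cos(z)^3 + 5.7339*cos(z)^2 - 2.431*cos(z) + 0.7225)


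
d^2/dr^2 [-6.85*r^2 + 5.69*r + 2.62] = -13.7000000000000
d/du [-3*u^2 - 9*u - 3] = -6*u - 9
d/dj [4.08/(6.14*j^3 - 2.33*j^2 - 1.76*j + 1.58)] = (-75.1536*j^2 + 19.0128*j + 7.1808)/(6.14*j^3 - 2.33*j^2 - 1.76*j + 1.58)^2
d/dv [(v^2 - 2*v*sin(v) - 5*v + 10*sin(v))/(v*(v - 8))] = (-2*v^3*cos(v) + 2*v^2*sin(v) + 26*v^2*cos(v) - 3*v^2 - 20*v*sin(v) - 80*v*cos(v) + 80*sin(v))/(v^2*(v^2 - 16*v + 64))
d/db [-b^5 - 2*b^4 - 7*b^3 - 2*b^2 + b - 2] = -5*b^4 - 8*b^3 - 21*b^2 - 4*b + 1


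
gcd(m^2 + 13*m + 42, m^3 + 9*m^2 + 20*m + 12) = m + 6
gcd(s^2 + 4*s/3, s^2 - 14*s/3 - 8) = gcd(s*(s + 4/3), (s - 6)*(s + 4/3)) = s + 4/3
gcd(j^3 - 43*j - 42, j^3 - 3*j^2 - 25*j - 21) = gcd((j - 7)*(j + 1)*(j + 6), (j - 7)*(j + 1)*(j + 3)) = j^2 - 6*j - 7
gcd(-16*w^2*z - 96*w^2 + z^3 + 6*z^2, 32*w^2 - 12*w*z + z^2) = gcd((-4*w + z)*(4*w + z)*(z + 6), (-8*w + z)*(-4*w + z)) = -4*w + z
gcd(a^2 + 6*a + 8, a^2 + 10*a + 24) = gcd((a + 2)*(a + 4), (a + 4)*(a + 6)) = a + 4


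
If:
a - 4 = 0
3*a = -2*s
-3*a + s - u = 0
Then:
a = 4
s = -6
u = -18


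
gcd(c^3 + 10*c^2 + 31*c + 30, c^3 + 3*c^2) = c + 3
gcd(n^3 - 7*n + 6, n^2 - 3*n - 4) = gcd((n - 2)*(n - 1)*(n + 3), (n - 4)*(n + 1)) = 1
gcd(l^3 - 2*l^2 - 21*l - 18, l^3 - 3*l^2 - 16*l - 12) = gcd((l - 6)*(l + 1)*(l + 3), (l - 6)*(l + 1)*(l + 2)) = l^2 - 5*l - 6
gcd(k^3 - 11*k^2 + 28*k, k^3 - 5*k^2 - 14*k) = k^2 - 7*k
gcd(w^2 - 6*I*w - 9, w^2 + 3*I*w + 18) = w - 3*I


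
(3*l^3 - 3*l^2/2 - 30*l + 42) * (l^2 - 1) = 3*l^5 - 3*l^4/2 - 33*l^3 + 87*l^2/2 + 30*l - 42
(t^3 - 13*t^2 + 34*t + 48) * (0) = 0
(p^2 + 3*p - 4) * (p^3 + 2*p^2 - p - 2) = p^5 + 5*p^4 + p^3 - 13*p^2 - 2*p + 8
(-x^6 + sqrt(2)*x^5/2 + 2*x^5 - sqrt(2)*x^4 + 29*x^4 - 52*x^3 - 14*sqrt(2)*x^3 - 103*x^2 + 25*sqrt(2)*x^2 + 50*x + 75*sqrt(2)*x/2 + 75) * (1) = -x^6 + sqrt(2)*x^5/2 + 2*x^5 - sqrt(2)*x^4 + 29*x^4 - 52*x^3 - 14*sqrt(2)*x^3 - 103*x^2 + 25*sqrt(2)*x^2 + 50*x + 75*sqrt(2)*x/2 + 75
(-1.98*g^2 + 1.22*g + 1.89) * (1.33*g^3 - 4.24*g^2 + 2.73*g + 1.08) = -2.6334*g^5 + 10.0178*g^4 - 8.0645*g^3 - 6.8214*g^2 + 6.4773*g + 2.0412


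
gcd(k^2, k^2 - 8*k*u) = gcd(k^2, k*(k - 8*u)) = k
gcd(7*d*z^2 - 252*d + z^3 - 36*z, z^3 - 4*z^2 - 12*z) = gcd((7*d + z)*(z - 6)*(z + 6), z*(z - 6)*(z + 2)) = z - 6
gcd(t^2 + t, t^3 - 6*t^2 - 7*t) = t^2 + t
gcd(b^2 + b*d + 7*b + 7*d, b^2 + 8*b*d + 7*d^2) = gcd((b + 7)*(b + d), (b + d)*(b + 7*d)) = b + d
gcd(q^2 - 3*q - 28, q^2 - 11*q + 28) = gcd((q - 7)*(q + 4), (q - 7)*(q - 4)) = q - 7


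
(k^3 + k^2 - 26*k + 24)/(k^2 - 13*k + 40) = (k^3 + k^2 - 26*k + 24)/(k^2 - 13*k + 40)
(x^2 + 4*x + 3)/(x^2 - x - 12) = (x + 1)/(x - 4)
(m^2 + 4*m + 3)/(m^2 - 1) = (m + 3)/(m - 1)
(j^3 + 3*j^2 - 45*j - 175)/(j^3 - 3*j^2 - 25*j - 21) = (j^2 + 10*j + 25)/(j^2 + 4*j + 3)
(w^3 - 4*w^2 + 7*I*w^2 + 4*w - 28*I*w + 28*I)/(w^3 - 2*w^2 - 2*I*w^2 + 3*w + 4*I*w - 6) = (w^2 + w*(-2 + 7*I) - 14*I)/(w^2 - 2*I*w + 3)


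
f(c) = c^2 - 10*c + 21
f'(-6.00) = -22.00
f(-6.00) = 117.00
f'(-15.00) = -40.00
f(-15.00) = 396.00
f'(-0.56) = -11.12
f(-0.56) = 26.91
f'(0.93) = -8.14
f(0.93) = 12.56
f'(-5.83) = -21.66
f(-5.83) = 113.29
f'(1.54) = -6.92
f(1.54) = 7.97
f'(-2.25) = -14.50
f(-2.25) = 48.56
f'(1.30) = -7.40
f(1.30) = 9.69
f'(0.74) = -8.52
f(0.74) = 14.15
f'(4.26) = -1.48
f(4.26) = -3.45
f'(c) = 2*c - 10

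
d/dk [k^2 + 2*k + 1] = 2*k + 2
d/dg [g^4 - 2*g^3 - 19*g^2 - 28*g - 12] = 4*g^3 - 6*g^2 - 38*g - 28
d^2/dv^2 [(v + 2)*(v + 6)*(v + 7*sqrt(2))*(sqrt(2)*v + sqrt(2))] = 12*sqrt(2)*v^2 + 54*sqrt(2)*v + 84*v + 40*sqrt(2) + 252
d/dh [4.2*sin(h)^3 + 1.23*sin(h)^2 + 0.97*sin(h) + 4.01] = (12.6*sin(h)^2 + 2.46*sin(h) + 0.97)*cos(h)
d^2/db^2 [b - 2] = 0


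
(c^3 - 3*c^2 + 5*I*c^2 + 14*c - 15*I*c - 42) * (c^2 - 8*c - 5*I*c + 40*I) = c^5 - 11*c^4 + 63*c^3 - 429*c^2 - 70*I*c^2 + 936*c + 770*I*c - 1680*I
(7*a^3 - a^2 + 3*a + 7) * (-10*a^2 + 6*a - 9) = -70*a^5 + 52*a^4 - 99*a^3 - 43*a^2 + 15*a - 63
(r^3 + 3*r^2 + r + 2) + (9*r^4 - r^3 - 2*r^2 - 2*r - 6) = 9*r^4 + r^2 - r - 4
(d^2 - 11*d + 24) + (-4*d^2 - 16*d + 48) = -3*d^2 - 27*d + 72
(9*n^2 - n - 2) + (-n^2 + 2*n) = 8*n^2 + n - 2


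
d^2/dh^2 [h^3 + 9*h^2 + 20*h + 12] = 6*h + 18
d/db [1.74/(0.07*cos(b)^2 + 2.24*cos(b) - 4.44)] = (0.2436*cos(b) + 3.8976)*sin(b)/(0.07*cos(b)^2 + 2.24*cos(b) - 4.44)^2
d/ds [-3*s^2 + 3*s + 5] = 3 - 6*s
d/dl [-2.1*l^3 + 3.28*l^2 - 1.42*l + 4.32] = -6.3*l^2 + 6.56*l - 1.42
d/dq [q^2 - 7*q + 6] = 2*q - 7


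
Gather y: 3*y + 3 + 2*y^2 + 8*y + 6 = 2*y^2 + 11*y + 9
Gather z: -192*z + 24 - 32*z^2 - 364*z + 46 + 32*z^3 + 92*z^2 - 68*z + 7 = 32*z^3 + 60*z^2 - 624*z + 77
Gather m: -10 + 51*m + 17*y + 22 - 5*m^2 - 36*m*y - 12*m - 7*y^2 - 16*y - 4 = -5*m^2 + m*(39 - 36*y) - 7*y^2 + y + 8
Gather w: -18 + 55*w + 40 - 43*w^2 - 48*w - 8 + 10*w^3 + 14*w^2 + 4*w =10*w^3 - 29*w^2 + 11*w + 14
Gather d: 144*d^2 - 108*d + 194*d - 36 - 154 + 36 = 144*d^2 + 86*d - 154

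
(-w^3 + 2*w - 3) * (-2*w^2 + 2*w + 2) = 2*w^5 - 2*w^4 - 6*w^3 + 10*w^2 - 2*w - 6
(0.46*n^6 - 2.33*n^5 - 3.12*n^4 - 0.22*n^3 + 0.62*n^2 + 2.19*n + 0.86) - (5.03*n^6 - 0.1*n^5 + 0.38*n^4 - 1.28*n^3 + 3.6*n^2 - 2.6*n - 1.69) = -4.57*n^6 - 2.23*n^5 - 3.5*n^4 + 1.06*n^3 - 2.98*n^2 + 4.79*n + 2.55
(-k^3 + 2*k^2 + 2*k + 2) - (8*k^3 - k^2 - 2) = -9*k^3 + 3*k^2 + 2*k + 4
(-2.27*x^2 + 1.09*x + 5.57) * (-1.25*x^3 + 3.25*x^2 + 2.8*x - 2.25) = 2.8375*x^5 - 8.74*x^4 - 9.776*x^3 + 26.262*x^2 + 13.1435*x - 12.5325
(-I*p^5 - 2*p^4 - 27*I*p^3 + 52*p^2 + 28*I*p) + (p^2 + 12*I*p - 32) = -I*p^5 - 2*p^4 - 27*I*p^3 + 53*p^2 + 40*I*p - 32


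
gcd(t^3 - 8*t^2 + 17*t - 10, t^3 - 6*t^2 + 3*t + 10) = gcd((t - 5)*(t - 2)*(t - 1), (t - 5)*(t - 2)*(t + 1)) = t^2 - 7*t + 10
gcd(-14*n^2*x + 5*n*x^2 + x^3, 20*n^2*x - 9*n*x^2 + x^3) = x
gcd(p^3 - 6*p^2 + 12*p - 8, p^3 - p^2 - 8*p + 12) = p^2 - 4*p + 4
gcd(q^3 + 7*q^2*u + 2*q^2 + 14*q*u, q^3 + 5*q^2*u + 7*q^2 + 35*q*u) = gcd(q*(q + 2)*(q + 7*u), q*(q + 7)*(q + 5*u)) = q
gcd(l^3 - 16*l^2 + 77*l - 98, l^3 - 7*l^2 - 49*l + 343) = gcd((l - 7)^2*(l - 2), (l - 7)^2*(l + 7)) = l^2 - 14*l + 49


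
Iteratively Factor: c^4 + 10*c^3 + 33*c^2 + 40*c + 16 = (c + 1)*(c^3 + 9*c^2 + 24*c + 16) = (c + 1)*(c + 4)*(c^2 + 5*c + 4) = (c + 1)^2*(c + 4)*(c + 4)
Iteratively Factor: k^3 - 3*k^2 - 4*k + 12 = (k - 3)*(k^2 - 4) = (k - 3)*(k + 2)*(k - 2)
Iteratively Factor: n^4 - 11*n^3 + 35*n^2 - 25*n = (n - 1)*(n^3 - 10*n^2 + 25*n) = n*(n - 1)*(n^2 - 10*n + 25) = n*(n - 5)*(n - 1)*(n - 5)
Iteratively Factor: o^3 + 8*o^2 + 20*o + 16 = (o + 2)*(o^2 + 6*o + 8) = (o + 2)*(o + 4)*(o + 2)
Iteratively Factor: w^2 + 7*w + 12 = (w + 3)*(w + 4)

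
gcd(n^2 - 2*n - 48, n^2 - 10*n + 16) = n - 8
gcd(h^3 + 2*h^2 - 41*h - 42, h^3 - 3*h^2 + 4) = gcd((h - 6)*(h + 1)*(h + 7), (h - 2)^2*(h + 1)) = h + 1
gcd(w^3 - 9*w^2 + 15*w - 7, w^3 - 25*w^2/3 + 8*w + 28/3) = w - 7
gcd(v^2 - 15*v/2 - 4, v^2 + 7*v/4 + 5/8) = v + 1/2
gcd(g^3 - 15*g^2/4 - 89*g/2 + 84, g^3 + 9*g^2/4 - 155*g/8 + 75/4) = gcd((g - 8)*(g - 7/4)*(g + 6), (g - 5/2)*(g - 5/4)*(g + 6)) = g + 6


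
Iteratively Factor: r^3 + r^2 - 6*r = (r - 2)*(r^2 + 3*r) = (r - 2)*(r + 3)*(r)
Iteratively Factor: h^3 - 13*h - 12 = (h + 3)*(h^2 - 3*h - 4) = (h + 1)*(h + 3)*(h - 4)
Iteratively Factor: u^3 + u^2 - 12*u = (u - 3)*(u^2 + 4*u) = (u - 3)*(u + 4)*(u)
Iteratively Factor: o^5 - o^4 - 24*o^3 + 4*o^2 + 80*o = (o - 5)*(o^4 + 4*o^3 - 4*o^2 - 16*o) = o*(o - 5)*(o^3 + 4*o^2 - 4*o - 16) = o*(o - 5)*(o + 4)*(o^2 - 4) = o*(o - 5)*(o + 2)*(o + 4)*(o - 2)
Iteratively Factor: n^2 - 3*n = (n - 3)*(n)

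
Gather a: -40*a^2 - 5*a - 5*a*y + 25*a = -40*a^2 + a*(20 - 5*y)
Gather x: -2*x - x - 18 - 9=-3*x - 27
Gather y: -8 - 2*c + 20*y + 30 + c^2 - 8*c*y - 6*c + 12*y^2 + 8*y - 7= c^2 - 8*c + 12*y^2 + y*(28 - 8*c) + 15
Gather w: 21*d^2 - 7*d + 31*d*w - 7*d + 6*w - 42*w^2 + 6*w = 21*d^2 - 14*d - 42*w^2 + w*(31*d + 12)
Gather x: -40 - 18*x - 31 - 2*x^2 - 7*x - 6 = -2*x^2 - 25*x - 77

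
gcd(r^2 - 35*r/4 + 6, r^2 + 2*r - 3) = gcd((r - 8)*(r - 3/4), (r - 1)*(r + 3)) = 1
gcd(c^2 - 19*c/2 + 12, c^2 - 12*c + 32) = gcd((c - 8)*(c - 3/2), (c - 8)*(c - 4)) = c - 8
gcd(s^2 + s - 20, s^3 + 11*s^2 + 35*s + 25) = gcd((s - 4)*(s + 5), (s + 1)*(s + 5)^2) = s + 5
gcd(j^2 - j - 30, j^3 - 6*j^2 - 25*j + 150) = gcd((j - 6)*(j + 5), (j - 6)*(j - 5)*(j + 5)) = j^2 - j - 30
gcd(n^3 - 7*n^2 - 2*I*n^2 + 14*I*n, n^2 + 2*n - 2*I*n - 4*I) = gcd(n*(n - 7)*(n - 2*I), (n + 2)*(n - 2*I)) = n - 2*I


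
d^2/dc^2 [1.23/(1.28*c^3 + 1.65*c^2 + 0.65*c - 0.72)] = (-(9.4464*c + 4.059)*(1.28*c^3 + 1.65*c^2 + 0.65*c - 0.72) + 1.23*(3.84*c^2 + 3.3*c + 0.65)*(7.68*c^2 + 6.6*c + 1.3))/(1.28*c^3 + 1.65*c^2 + 0.65*c - 0.72)^3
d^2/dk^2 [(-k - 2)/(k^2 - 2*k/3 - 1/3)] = 6*(4*(k + 2)*(3*k - 1)^2 + (9*k + 4)*(-3*k^2 + 2*k + 1))/(-3*k^2 + 2*k + 1)^3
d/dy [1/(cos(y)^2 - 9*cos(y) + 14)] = (2*cos(y) - 9)*sin(y)/(cos(y)^2 - 9*cos(y) + 14)^2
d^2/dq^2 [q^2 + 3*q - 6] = 2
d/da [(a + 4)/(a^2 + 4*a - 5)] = (a^2 + 4*a - 2*(a + 2)*(a + 4) - 5)/(a^2 + 4*a - 5)^2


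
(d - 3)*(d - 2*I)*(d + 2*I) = d^3 - 3*d^2 + 4*d - 12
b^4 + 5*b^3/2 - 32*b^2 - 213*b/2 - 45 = (b - 6)*(b + 1/2)*(b + 3)*(b + 5)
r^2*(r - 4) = r^3 - 4*r^2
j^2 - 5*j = j*(j - 5)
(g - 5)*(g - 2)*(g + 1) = g^3 - 6*g^2 + 3*g + 10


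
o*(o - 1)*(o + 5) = o^3 + 4*o^2 - 5*o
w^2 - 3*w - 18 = (w - 6)*(w + 3)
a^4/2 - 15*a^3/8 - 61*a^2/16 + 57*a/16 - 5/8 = (a/2 + 1)*(a - 5)*(a - 1/2)*(a - 1/4)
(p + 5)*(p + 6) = p^2 + 11*p + 30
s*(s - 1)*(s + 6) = s^3 + 5*s^2 - 6*s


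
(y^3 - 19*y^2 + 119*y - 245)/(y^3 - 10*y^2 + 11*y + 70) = (y - 7)/(y + 2)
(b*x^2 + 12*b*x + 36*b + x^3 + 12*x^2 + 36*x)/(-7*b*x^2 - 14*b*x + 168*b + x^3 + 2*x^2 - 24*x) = (b*x + 6*b + x^2 + 6*x)/(-7*b*x + 28*b + x^2 - 4*x)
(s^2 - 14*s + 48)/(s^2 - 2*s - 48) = (s - 6)/(s + 6)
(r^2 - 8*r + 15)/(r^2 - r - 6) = (r - 5)/(r + 2)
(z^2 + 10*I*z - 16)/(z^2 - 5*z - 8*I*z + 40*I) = (z^2 + 10*I*z - 16)/(z^2 - 5*z - 8*I*z + 40*I)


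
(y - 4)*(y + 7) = y^2 + 3*y - 28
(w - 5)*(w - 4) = w^2 - 9*w + 20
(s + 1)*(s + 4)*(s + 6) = s^3 + 11*s^2 + 34*s + 24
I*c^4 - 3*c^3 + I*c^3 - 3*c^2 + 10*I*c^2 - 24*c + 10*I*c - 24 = (c - 3*I)*(c + 2*I)*(c + 4*I)*(I*c + I)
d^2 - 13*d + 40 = (d - 8)*(d - 5)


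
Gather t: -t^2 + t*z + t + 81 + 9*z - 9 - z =-t^2 + t*(z + 1) + 8*z + 72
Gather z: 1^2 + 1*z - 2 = z - 1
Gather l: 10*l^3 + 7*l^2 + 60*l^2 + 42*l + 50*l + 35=10*l^3 + 67*l^2 + 92*l + 35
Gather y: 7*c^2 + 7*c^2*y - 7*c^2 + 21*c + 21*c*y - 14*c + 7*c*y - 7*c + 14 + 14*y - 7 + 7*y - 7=y*(7*c^2 + 28*c + 21)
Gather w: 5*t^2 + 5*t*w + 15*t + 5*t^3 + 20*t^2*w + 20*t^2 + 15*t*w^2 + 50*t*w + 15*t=5*t^3 + 25*t^2 + 15*t*w^2 + 30*t + w*(20*t^2 + 55*t)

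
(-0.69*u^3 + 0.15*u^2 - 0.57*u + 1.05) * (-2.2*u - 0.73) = 1.518*u^4 + 0.1737*u^3 + 1.1445*u^2 - 1.8939*u - 0.7665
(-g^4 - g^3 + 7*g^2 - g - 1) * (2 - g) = g^5 - g^4 - 9*g^3 + 15*g^2 - g - 2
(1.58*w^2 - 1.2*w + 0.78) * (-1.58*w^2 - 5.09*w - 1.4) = -2.4964*w^4 - 6.1462*w^3 + 2.6636*w^2 - 2.2902*w - 1.092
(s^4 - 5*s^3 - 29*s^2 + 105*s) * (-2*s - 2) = -2*s^5 + 8*s^4 + 68*s^3 - 152*s^2 - 210*s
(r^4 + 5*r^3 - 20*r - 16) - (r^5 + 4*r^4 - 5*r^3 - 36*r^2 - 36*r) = -r^5 - 3*r^4 + 10*r^3 + 36*r^2 + 16*r - 16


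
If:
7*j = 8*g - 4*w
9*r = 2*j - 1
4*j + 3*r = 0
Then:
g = w/2 + 1/16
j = 1/14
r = -2/21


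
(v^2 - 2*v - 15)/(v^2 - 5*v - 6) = (-v^2 + 2*v + 15)/(-v^2 + 5*v + 6)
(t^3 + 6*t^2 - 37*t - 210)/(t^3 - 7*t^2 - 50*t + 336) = (t + 5)/(t - 8)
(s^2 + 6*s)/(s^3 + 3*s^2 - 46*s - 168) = s/(s^2 - 3*s - 28)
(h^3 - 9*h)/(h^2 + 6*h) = (h^2 - 9)/(h + 6)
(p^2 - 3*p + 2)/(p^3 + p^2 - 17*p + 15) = (p - 2)/(p^2 + 2*p - 15)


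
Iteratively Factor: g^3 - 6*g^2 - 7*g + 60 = (g + 3)*(g^2 - 9*g + 20) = (g - 5)*(g + 3)*(g - 4)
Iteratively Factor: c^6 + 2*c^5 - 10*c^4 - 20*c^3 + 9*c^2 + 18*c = (c + 3)*(c^5 - c^4 - 7*c^3 + c^2 + 6*c) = c*(c + 3)*(c^4 - c^3 - 7*c^2 + c + 6) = c*(c + 2)*(c + 3)*(c^3 - 3*c^2 - c + 3) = c*(c - 1)*(c + 2)*(c + 3)*(c^2 - 2*c - 3) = c*(c - 3)*(c - 1)*(c + 2)*(c + 3)*(c + 1)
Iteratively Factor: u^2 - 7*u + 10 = (u - 5)*(u - 2)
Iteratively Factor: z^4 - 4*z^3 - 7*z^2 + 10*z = (z + 2)*(z^3 - 6*z^2 + 5*z) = (z - 1)*(z + 2)*(z^2 - 5*z) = (z - 5)*(z - 1)*(z + 2)*(z)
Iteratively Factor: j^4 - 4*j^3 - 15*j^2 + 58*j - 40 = (j + 4)*(j^3 - 8*j^2 + 17*j - 10) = (j - 5)*(j + 4)*(j^2 - 3*j + 2) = (j - 5)*(j - 1)*(j + 4)*(j - 2)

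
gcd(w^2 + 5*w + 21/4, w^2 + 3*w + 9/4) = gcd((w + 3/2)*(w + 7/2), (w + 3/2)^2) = w + 3/2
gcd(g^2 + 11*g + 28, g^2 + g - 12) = g + 4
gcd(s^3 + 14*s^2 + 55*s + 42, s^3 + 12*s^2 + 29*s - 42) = s^2 + 13*s + 42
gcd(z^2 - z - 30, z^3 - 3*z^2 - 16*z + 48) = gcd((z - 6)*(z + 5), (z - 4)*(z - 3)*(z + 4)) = 1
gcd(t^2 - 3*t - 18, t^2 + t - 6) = t + 3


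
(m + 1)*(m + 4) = m^2 + 5*m + 4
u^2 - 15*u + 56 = (u - 8)*(u - 7)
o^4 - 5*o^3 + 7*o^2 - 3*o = o*(o - 3)*(o - 1)^2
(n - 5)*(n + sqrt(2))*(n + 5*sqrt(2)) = n^3 - 5*n^2 + 6*sqrt(2)*n^2 - 30*sqrt(2)*n + 10*n - 50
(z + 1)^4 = z^4 + 4*z^3 + 6*z^2 + 4*z + 1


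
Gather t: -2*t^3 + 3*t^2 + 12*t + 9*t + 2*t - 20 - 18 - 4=-2*t^3 + 3*t^2 + 23*t - 42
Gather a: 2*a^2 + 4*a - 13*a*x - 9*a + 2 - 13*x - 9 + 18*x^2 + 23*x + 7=2*a^2 + a*(-13*x - 5) + 18*x^2 + 10*x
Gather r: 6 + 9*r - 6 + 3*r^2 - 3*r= 3*r^2 + 6*r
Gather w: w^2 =w^2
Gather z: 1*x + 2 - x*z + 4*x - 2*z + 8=5*x + z*(-x - 2) + 10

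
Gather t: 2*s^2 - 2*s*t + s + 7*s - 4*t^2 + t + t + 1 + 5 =2*s^2 + 8*s - 4*t^2 + t*(2 - 2*s) + 6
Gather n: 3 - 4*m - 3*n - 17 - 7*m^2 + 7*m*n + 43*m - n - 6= -7*m^2 + 39*m + n*(7*m - 4) - 20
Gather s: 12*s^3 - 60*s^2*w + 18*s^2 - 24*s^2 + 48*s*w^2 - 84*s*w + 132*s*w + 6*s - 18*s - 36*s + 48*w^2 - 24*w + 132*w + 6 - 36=12*s^3 + s^2*(-60*w - 6) + s*(48*w^2 + 48*w - 48) + 48*w^2 + 108*w - 30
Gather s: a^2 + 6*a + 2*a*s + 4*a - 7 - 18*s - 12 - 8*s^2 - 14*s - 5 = a^2 + 10*a - 8*s^2 + s*(2*a - 32) - 24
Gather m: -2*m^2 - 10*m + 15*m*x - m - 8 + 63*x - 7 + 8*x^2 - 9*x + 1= -2*m^2 + m*(15*x - 11) + 8*x^2 + 54*x - 14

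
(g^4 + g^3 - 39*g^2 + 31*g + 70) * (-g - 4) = -g^5 - 5*g^4 + 35*g^3 + 125*g^2 - 194*g - 280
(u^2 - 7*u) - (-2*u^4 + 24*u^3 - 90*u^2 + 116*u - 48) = 2*u^4 - 24*u^3 + 91*u^2 - 123*u + 48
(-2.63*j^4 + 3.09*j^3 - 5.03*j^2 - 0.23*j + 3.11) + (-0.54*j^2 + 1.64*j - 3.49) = -2.63*j^4 + 3.09*j^3 - 5.57*j^2 + 1.41*j - 0.38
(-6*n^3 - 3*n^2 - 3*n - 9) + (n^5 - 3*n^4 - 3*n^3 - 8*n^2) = n^5 - 3*n^4 - 9*n^3 - 11*n^2 - 3*n - 9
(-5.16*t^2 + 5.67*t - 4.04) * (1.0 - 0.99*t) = 5.1084*t^3 - 10.7733*t^2 + 9.6696*t - 4.04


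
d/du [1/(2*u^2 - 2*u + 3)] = 2*(1 - 2*u)/(2*u^2 - 2*u + 3)^2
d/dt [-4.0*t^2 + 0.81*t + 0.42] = 0.81 - 8.0*t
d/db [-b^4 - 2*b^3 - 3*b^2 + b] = -4*b^3 - 6*b^2 - 6*b + 1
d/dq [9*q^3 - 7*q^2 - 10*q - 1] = 27*q^2 - 14*q - 10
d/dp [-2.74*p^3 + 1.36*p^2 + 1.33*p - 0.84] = -8.22*p^2 + 2.72*p + 1.33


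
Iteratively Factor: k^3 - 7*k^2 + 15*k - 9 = (k - 1)*(k^2 - 6*k + 9) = (k - 3)*(k - 1)*(k - 3)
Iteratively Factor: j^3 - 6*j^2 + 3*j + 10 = (j - 2)*(j^2 - 4*j - 5) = (j - 2)*(j + 1)*(j - 5)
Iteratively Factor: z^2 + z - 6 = (z - 2)*(z + 3)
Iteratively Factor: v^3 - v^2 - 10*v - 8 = (v + 1)*(v^2 - 2*v - 8) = (v - 4)*(v + 1)*(v + 2)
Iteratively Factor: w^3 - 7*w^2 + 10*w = (w - 2)*(w^2 - 5*w) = w*(w - 2)*(w - 5)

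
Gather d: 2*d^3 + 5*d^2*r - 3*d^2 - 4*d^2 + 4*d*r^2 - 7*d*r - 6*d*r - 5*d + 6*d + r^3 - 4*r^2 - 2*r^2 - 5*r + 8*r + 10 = 2*d^3 + d^2*(5*r - 7) + d*(4*r^2 - 13*r + 1) + r^3 - 6*r^2 + 3*r + 10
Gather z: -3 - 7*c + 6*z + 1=-7*c + 6*z - 2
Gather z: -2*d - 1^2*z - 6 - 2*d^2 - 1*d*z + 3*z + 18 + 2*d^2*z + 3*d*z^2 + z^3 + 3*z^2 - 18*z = -2*d^2 - 2*d + z^3 + z^2*(3*d + 3) + z*(2*d^2 - d - 16) + 12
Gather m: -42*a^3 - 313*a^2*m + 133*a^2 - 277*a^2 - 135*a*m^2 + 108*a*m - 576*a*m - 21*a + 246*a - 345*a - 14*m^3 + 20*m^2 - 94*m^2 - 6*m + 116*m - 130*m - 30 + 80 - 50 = -42*a^3 - 144*a^2 - 120*a - 14*m^3 + m^2*(-135*a - 74) + m*(-313*a^2 - 468*a - 20)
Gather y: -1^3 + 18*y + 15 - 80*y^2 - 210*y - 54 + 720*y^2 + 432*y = 640*y^2 + 240*y - 40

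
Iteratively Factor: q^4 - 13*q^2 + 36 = (q + 2)*(q^3 - 2*q^2 - 9*q + 18) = (q - 3)*(q + 2)*(q^2 + q - 6) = (q - 3)*(q + 2)*(q + 3)*(q - 2)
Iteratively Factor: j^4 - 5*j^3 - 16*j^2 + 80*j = (j)*(j^3 - 5*j^2 - 16*j + 80) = j*(j + 4)*(j^2 - 9*j + 20) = j*(j - 4)*(j + 4)*(j - 5)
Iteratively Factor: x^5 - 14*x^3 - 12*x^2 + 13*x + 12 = (x + 1)*(x^4 - x^3 - 13*x^2 + x + 12) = (x + 1)^2*(x^3 - 2*x^2 - 11*x + 12) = (x + 1)^2*(x + 3)*(x^2 - 5*x + 4) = (x - 1)*(x + 1)^2*(x + 3)*(x - 4)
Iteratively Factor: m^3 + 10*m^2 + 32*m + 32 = (m + 2)*(m^2 + 8*m + 16) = (m + 2)*(m + 4)*(m + 4)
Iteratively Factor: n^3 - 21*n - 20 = (n - 5)*(n^2 + 5*n + 4) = (n - 5)*(n + 4)*(n + 1)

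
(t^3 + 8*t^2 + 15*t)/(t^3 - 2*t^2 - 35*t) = (t + 3)/(t - 7)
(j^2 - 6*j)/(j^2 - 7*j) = (j - 6)/(j - 7)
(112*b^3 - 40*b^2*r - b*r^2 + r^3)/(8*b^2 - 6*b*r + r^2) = (-28*b^2 + 3*b*r + r^2)/(-2*b + r)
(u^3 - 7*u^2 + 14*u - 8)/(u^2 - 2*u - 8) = (u^2 - 3*u + 2)/(u + 2)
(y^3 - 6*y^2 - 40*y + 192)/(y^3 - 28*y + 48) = (y - 8)/(y - 2)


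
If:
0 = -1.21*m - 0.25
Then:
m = -0.21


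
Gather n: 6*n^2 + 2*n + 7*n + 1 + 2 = 6*n^2 + 9*n + 3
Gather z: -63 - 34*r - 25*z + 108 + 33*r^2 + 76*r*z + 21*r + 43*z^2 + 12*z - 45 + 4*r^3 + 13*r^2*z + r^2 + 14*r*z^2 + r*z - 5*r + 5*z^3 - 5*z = 4*r^3 + 34*r^2 - 18*r + 5*z^3 + z^2*(14*r + 43) + z*(13*r^2 + 77*r - 18)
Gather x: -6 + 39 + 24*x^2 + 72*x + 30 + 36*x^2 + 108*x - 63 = 60*x^2 + 180*x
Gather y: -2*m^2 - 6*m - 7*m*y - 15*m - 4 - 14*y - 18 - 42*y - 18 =-2*m^2 - 21*m + y*(-7*m - 56) - 40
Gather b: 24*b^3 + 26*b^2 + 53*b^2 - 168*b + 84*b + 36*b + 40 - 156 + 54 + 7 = 24*b^3 + 79*b^2 - 48*b - 55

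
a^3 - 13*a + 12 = (a - 3)*(a - 1)*(a + 4)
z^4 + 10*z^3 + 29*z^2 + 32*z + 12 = (z + 1)^2*(z + 2)*(z + 6)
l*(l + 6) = l^2 + 6*l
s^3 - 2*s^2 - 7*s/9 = s*(s - 7/3)*(s + 1/3)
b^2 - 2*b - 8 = (b - 4)*(b + 2)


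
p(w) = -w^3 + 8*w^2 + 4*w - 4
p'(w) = -3*w^2 + 16*w + 4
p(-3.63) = 134.73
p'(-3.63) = -93.61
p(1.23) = 11.16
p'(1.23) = 19.14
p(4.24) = 80.56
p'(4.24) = 17.91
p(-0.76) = -1.98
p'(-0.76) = -9.89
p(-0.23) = -4.48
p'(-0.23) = 0.16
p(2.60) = 42.90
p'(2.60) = 25.32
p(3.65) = 68.55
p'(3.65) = 22.43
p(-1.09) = 2.44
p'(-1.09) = -17.00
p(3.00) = 53.00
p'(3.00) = 25.00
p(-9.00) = 1337.00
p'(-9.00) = -383.00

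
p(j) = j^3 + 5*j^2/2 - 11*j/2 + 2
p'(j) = 3*j^2 + 5*j - 11/2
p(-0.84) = 7.79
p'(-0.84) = -7.58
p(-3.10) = 13.28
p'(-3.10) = 7.83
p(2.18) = 12.25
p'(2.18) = 19.66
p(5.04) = 165.81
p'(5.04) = 95.90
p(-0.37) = 4.33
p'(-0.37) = -6.94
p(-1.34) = 11.45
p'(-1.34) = -6.81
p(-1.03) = 9.22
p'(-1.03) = -7.47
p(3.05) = 36.85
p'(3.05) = 37.66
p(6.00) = 275.00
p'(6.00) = 132.50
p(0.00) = 2.00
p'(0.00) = -5.50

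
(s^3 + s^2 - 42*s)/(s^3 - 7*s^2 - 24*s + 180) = s*(s + 7)/(s^2 - s - 30)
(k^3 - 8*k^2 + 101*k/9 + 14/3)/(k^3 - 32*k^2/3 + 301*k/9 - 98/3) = (3*k + 1)/(3*k - 7)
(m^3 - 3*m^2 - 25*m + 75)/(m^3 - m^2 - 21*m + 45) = (m - 5)/(m - 3)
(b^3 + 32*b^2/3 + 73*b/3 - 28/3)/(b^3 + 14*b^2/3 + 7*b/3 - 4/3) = (b + 7)/(b + 1)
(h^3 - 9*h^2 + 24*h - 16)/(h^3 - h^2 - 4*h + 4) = (h^2 - 8*h + 16)/(h^2 - 4)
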